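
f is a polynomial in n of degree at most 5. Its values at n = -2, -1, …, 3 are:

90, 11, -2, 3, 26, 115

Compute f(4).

First differences: -79, -13, 5, 23, 89. Second differences: 66, 18, 18, 66. Third differences: -48, 0, 48. Fourth differences: 48, 48.
Level-4 differences are constant, so f has degree 4.
Fitting a degree-4 polynomial gives f(n) = 2n^4 - 4n³ + 7n² - 2.
Then f(4) = 366.

366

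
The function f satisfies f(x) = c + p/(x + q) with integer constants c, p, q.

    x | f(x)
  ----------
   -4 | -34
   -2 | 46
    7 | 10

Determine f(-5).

(f(x) − c)(x + q) = p for each data point; the three points give a linear system in c and q, then p follows.
Solving: c = 6, q = 3, p = 40, so f(x) = 6 + 40/(x + 3).
Then f(-5) = 6 + 40/(-2) = -14.

-14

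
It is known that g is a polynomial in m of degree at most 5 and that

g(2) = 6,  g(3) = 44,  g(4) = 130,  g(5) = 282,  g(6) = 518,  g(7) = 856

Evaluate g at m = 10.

2662

Write g(m) = am^5 + bm^4 + cm³ + dm² + em + p; the 6 given values yield a linear system in the 6 coefficients.
Solving, the top 2 coefficients vanish, and g(m) = 3m³ - 3m² - 4m + 2.
Then g(10) = 2662.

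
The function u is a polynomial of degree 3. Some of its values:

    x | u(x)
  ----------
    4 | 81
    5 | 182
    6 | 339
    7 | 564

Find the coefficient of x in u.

-3

Write u(x) = ax³ + bx² + cx + d; the 4 given values yield a linear system in the 4 coefficients.
Solving, u(x) = 2x³ - 2x² - 3x - 3.
The coefficient of x is -3.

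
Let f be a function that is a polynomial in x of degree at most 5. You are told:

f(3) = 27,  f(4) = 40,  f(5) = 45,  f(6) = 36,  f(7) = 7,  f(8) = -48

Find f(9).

Write f(x) = ax^5 + bx^4 + cx³ + dx² + ex + p; the 6 given values yield a linear system in the 6 coefficients.
Solving, the top 2 coefficients vanish, and f(x) = -x³ + 8x² - 6x.
Then f(9) = -135.

-135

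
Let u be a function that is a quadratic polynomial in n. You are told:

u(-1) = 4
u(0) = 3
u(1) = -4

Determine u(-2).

Write u(n) = an² + bn + c; the 3 given values yield a linear system in the 3 coefficients.
Solving, u(n) = -3n² - 4n + 3.
Then u(-2) = -1.

-1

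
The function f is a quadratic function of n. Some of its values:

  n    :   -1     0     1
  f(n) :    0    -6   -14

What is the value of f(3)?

-36

Write f(n) = an² + bn + c; the 3 given values yield a linear system in the 3 coefficients.
Solving, f(n) = -n² - 7n - 6.
Then f(3) = -36.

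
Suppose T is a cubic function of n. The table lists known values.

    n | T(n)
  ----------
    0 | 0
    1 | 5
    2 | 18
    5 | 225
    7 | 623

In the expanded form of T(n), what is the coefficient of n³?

2

Write T(n) = an³ + bn² + cn + d; the 5 given values yield a linear system in the 4 coefficients.
Solving, T(n) = 2n³ - 2n² + 5n.
The coefficient of n³ is 2.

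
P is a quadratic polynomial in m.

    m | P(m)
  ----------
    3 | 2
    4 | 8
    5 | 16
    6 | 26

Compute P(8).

52

Write P(m) = am² + bm + c; the 4 given values yield a linear system in the 3 coefficients.
Solving, P(m) = m² - m - 4.
Then P(8) = 52.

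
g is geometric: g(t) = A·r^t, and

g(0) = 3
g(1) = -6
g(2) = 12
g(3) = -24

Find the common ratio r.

Consecutive ratio: -6/3 = -2, and 12/(-6) = -2, so r = -2.
Then A·(-2)^0 = 3 gives A = 3, and g(t) = 3·(-2)^t.

-2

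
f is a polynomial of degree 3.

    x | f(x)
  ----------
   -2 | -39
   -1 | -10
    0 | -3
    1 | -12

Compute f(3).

-54

Write f(x) = ax³ + bx² + cx + d; the 4 given values yield a linear system in the 4 coefficients.
Solving, f(x) = x³ - 8x² - 2x - 3.
Then f(3) = -54.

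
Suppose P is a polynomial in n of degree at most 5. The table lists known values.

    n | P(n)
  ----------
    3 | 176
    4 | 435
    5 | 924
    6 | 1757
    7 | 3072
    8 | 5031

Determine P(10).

First differences: 259, 489, 833, 1315, 1959. Second differences: 230, 344, 482, 644. Third differences: 114, 138, 162. Fourth differences: 24, 24.
Level-4 differences are constant, so P has degree 4.
Fitting a degree-4 polynomial gives P(n) = n^4 + n³ + 6n² + 5n - 1.
Then P(10) = 11649.

11649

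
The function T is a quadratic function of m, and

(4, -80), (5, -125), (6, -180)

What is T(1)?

-5

Write T(m) = am² + bm + c; the 3 given values yield a linear system in the 3 coefficients.
Solving, T(m) = -5m².
Then T(1) = -5.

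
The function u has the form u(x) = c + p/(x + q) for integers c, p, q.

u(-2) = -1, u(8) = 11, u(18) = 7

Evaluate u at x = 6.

(u(x) − c)(x + q) = p for each data point; the three points give a linear system in c and q, then p follows.
Solving: c = 5, q = -3, p = 30, so u(x) = 5 + 30/(x − 3).
Then u(6) = 5 + 30/3 = 15.

15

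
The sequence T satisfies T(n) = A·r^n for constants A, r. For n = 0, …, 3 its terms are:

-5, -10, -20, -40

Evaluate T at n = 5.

Consecutive ratio: -10/(-5) = 2, and -20/(-10) = 2, so r = 2.
Then A·2^0 = -5 gives A = -5, and T(n) = -5·2^n.
T(5) = -5·2^5 = -160.

-160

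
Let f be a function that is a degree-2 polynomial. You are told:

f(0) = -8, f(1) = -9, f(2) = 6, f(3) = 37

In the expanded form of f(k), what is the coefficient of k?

First differences: -1, 15, 31. Second differences: 16, 16.
Level-2 differences are constant, so f has degree 2.
Fitting a degree-2 polynomial gives f(k) = 8k² - 9k - 8.
The coefficient of k is -9.

-9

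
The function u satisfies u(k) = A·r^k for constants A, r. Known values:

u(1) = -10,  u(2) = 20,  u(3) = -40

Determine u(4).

80

Consecutive ratio: 20/(-10) = -2, and -40/20 = -2, so r = -2.
Then A·(-2)^1 = -10 gives A = 5, and u(k) = 5·(-2)^k.
u(4) = 5·(-2)^4 = 80.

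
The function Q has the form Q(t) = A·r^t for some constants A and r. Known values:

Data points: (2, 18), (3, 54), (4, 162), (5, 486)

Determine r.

3

Consecutive ratio: 54/18 = 3, and 162/54 = 3, so r = 3.
Then A·3^2 = 18 gives A = 2, and Q(t) = 2·3^t.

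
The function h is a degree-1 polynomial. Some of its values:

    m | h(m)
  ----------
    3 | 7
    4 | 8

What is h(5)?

9

Write h(m) = am + b; the 2 given values yield a linear system in the 2 coefficients.
Solving, h(m) = m + 4.
Then h(5) = 9.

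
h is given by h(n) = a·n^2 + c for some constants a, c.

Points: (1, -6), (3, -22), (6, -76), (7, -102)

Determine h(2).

From h(1) = -6 and h(3) = -22: 1a + c = -6 and 9a + c = -22.
Subtracting: 8a = -16, so a = -2; then c = -6 − (-2)·1 = -4.
So h(n) = -2n² − 4, and h(2) = -12.

-12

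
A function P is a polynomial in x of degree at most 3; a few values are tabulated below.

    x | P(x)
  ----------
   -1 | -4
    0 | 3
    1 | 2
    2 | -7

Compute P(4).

Write P(x) = ax³ + bx² + cx + d; the 4 given values yield a linear system in the 4 coefficients.
Solving, the leading coefficient vanishes, and P(x) = -4x² + 3x + 3.
Then P(4) = -49.

-49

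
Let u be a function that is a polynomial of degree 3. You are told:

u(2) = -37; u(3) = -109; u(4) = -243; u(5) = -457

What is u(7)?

-1197

Write u(x) = ax³ + bx² + cx + d; the 4 given values yield a linear system in the 4 coefficients.
Solving, u(x) = -3x³ - 4x² + 5x - 7.
Then u(7) = -1197.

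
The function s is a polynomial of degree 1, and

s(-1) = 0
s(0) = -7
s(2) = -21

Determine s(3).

-28

Write s(m) = am + b; the 3 given values yield a linear system in the 2 coefficients.
Solving, s(m) = -7m - 7.
Then s(3) = -28.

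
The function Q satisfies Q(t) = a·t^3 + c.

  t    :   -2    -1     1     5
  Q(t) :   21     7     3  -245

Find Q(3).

-49

From Q(-2) = 21 and Q(-1) = 7: -8a + c = 21 and -1a + c = 7.
Subtracting: 7a = -14, so a = -2; then c = 21 − (-2)·(-8) = 5.
So Q(t) = -2t³ + 5, and Q(3) = -49.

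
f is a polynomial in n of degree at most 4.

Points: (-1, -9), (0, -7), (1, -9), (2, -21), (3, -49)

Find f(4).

Write f(n) = an^4 + bn³ + cn² + dn + e; the 5 given values yield a linear system in the 5 coefficients.
Solving, the leading coefficient vanishes, and f(n) = -n³ - 2n² + n - 7.
Then f(4) = -99.

-99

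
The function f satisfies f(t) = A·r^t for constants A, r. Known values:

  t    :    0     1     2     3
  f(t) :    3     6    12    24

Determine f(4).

48

Consecutive ratio: 6/3 = 2, and 12/6 = 2, so r = 2.
Then A·2^0 = 3 gives A = 3, and f(t) = 3·2^t.
f(4) = 3·2^4 = 48.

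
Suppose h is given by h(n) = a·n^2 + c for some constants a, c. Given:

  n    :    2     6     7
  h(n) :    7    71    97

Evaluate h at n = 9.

From h(2) = 7 and h(6) = 71: 4a + c = 7 and 36a + c = 71.
Subtracting: 32a = 64, so a = 2; then c = 7 − 2·4 = -1.
So h(n) = 2n² − 1, and h(9) = 161.

161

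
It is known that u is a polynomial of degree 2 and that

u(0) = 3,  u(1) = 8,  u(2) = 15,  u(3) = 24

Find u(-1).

0

First differences: 5, 7, 9. Second differences: 2, 2.
Level-2 differences are constant, so u has degree 2.
Fitting a degree-2 polynomial gives u(m) = m² + 4m + 3.
Then u(-1) = 0.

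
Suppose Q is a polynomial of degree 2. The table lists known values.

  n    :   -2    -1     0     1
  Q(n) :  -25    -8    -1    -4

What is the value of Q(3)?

-40

First differences: 17, 7, -3. Second differences: -10, -10.
Level-2 differences are constant, so Q has degree 2.
Fitting a degree-2 polynomial gives Q(n) = -5n² + 2n - 1.
Then Q(3) = -40.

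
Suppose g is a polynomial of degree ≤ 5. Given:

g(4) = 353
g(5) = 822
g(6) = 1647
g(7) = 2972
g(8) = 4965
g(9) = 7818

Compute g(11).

16992

First differences: 469, 825, 1325, 1993, 2853. Second differences: 356, 500, 668, 860. Third differences: 144, 168, 192. Fourth differences: 24, 24.
Level-4 differences are constant, so g has degree 4.
Fitting a degree-4 polynomial gives g(t) = t^4 + 2t³ - 3t² + 5t - 3.
Then g(11) = 16992.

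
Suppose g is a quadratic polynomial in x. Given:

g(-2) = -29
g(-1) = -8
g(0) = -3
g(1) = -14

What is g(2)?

-41

First differences: 21, 5, -11. Second differences: -16, -16.
Level-2 differences are constant, so g has degree 2.
Fitting a degree-2 polynomial gives g(x) = -8x² - 3x - 3.
Then g(2) = -41.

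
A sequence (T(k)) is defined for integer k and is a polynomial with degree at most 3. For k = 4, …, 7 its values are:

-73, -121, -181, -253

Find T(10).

First differences: -48, -60, -72. Second differences: -12, -12.
Level-2 differences are constant, so T has degree 2.
Fitting a degree-2 polynomial gives T(k) = -6k² + 6k - 1.
Then T(10) = -541.

-541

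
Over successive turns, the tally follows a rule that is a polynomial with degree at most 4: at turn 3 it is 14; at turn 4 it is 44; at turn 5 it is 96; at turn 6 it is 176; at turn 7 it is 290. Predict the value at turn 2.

0

Write the value at m as h(m).
First differences: 30, 52, 80, 114. Second differences: 22, 28, 34. Third differences: 6, 6.
Level-3 differences are constant, so h has degree 3.
Fitting a degree-3 polynomial gives h(m) = m³ - m² - 4.
Then h(2) = 0.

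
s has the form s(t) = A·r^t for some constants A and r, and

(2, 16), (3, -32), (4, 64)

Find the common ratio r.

Consecutive ratio: -32/16 = -2, and 64/(-32) = -2, so r = -2.
Then A·(-2)^2 = 16 gives A = 4, and s(t) = 4·(-2)^t.

-2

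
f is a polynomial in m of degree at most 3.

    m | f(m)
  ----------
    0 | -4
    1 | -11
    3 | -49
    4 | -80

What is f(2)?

Write f(m) = am³ + bm² + cm + d; the 4 given values yield a linear system in the 4 coefficients.
Solving, the leading coefficient vanishes, and f(m) = -4m² - 3m - 4.
Then f(2) = -26.

-26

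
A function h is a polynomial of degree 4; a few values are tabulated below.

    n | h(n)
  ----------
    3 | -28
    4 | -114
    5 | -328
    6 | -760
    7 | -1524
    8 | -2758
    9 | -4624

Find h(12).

-15994

Write h(n) = an^4 + bn³ + cn² + dn + e; the 7 given values yield a linear system in the 5 coefficients.
Solving, h(n) = -n^4 + 3n³ - 3n² - n + 2.
Then h(12) = -15994.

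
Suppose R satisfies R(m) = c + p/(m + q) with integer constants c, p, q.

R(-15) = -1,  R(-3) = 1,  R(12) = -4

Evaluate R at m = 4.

(R(m) − c)(m + q) = p for each data point; the three points give a linear system in c and q, then p follows.
Solving: c = -2, q = -3, p = -18, so R(m) = -2 − 18/(m − 3).
Then R(4) = -2 − 18/1 = -20.

-20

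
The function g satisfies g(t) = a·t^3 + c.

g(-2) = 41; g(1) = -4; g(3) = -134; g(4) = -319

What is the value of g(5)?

From g(-2) = 41 and g(1) = -4: -8a + c = 41 and 1a + c = -4.
Subtracting: 9a = -45, so a = -5; then c = 41 − (-5)·(-8) = 1.
So g(t) = -5t³ + 1, and g(5) = -624.

-624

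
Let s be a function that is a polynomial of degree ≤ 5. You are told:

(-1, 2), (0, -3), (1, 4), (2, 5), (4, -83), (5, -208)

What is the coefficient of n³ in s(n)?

-3

Write s(n) = an^5 + bn^4 + cn³ + dn² + en + p; the 6 given values yield a linear system in the 6 coefficients.
Solving, the top 2 coefficients vanish, and s(n) = -3n³ + 6n² + 4n - 3.
The coefficient of n³ is -3.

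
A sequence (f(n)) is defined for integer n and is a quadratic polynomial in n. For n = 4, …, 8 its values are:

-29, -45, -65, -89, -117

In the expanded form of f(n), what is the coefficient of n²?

Write f(n) = an² + bn + c; the 5 given values yield a linear system in the 3 coefficients.
Solving, f(n) = -2n² + 2n - 5.
The coefficient of n² is -2.

-2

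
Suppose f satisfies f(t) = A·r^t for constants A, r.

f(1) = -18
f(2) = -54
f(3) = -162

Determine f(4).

Consecutive ratio: -54/(-18) = 3, and -162/(-54) = 3, so r = 3.
Then A·3^1 = -18 gives A = -6, and f(t) = -6·3^t.
f(4) = -6·3^4 = -486.

-486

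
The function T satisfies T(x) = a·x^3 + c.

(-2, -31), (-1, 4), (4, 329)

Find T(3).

144

From T(-2) = -31 and T(-1) = 4: -8a + c = -31 and -1a + c = 4.
Subtracting: 7a = 35, so a = 5; then c = -31 − 5·(-8) = 9.
So T(x) = 5x³ + 9, and T(3) = 144.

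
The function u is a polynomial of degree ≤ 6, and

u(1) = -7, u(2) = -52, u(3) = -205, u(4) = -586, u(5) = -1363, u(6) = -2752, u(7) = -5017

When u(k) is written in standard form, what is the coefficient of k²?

First differences: -45, -153, -381, -777, -1389, -2265. Second differences: -108, -228, -396, -612, -876. Third differences: -120, -168, -216, -264. Fourth differences: -48, -48, -48.
Level-4 differences are constant, so u has degree 4.
Fitting a degree-4 polynomial gives u(k) = -2k^4 - 4k² - 3k + 2.
The coefficient of k² is -4.

-4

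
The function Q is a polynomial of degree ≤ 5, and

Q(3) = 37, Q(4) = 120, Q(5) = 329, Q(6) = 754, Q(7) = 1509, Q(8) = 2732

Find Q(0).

4

First differences: 83, 209, 425, 755, 1223. Second differences: 126, 216, 330, 468. Third differences: 90, 114, 138. Fourth differences: 24, 24.
Level-4 differences are constant, so Q has degree 4.
Fitting a degree-4 polynomial gives Q(m) = m^4 - 3m³ + 2m² + 5m + 4.
Then Q(0) = 4.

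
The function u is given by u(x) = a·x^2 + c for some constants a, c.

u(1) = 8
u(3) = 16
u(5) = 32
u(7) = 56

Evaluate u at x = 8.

71

From u(1) = 8 and u(3) = 16: 1a + c = 8 and 9a + c = 16.
Subtracting: 8a = 8, so a = 1; then c = 8 − 1·1 = 7.
So u(x) = 1x² + 7, and u(8) = 71.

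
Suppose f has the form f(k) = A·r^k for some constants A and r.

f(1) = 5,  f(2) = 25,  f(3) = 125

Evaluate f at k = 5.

Consecutive ratio: 25/5 = 5, and 125/25 = 5, so r = 5.
Then A·5^1 = 5 gives A = 1, and f(k) = 1·5^k.
f(5) = 1·5^5 = 3125.

3125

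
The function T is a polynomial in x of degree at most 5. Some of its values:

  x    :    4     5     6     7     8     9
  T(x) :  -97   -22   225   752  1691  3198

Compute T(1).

First differences: 75, 247, 527, 939, 1507. Second differences: 172, 280, 412, 568. Third differences: 108, 132, 156. Fourth differences: 24, 24.
Level-4 differences are constant, so T has degree 4.
Fitting a degree-4 polynomial gives T(x) = x^4 - 4x³ - 5x² - 5x + 3.
Then T(1) = -10.

-10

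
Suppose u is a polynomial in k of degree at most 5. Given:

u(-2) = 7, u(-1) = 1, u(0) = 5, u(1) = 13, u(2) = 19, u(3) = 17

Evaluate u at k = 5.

Write u(k) = ak^5 + bk^4 + ck³ + dk² + ek + p; the 6 given values yield a linear system in the 6 coefficients.
Solving, the top 2 coefficients vanish, and u(k) = -k³ + 2k² + 7k + 5.
Then u(5) = -35.

-35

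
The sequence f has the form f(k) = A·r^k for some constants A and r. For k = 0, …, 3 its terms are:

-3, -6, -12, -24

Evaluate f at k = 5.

Consecutive ratio: -6/(-3) = 2, and -12/(-6) = 2, so r = 2.
Then A·2^0 = -3 gives A = -3, and f(k) = -3·2^k.
f(5) = -3·2^5 = -96.

-96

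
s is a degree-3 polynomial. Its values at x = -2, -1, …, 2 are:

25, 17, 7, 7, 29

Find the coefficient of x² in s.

5

First differences: -8, -10, 0, 22. Second differences: -2, 10, 22. Third differences: 12, 12.
Level-3 differences are constant, so s has degree 3.
Fitting a degree-3 polynomial gives s(x) = 2x³ + 5x² - 7x + 7.
The coefficient of x² is 5.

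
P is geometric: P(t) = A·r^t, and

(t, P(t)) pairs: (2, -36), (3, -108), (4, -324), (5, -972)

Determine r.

Consecutive ratio: -108/(-36) = 3, and -324/(-108) = 3, so r = 3.
Then A·3^2 = -36 gives A = -4, and P(t) = -4·3^t.

3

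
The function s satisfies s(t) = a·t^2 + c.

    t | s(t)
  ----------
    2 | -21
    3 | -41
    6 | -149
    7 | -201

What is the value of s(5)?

From s(2) = -21 and s(3) = -41: 4a + c = -21 and 9a + c = -41.
Subtracting: 5a = -20, so a = -4; then c = -21 − (-4)·4 = -5.
So s(t) = -4t² − 5, and s(5) = -105.

-105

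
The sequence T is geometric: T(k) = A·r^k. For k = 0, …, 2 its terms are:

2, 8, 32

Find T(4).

512

Consecutive ratio: 8/2 = 4, and 32/8 = 4, so r = 4.
Then A·4^0 = 2 gives A = 2, and T(k) = 2·4^k.
T(4) = 2·4^4 = 512.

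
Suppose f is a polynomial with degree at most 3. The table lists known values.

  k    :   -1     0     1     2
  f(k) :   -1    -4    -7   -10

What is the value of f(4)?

-16

First differences: -3, -3, -3.
Level-1 differences are constant, so f has degree 1.
Fitting a degree-1 polynomial gives f(k) = -3k - 4.
Then f(4) = -16.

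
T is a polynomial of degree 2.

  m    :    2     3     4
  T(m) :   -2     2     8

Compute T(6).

Write T(m) = am² + bm + c; the 3 given values yield a linear system in the 3 coefficients.
Solving, T(m) = m² - m - 4.
Then T(6) = 26.

26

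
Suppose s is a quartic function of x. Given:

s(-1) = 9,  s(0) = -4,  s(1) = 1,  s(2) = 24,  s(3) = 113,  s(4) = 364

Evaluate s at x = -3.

First differences: -13, 5, 23, 89, 251. Second differences: 18, 18, 66, 162. Third differences: 0, 48, 96. Fourth differences: 48, 48.
Level-4 differences are constant, so s has degree 4.
Fitting a degree-4 polynomial gives s(x) = 2x^4 - 4x³ + 7x² - 4.
Then s(-3) = 329.

329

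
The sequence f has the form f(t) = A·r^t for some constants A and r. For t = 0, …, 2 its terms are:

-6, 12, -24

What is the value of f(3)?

Consecutive ratio: 12/(-6) = -2, and -24/12 = -2, so r = -2.
Then A·(-2)^0 = -6 gives A = -6, and f(t) = -6·(-2)^t.
f(3) = -6·(-2)^3 = 48.

48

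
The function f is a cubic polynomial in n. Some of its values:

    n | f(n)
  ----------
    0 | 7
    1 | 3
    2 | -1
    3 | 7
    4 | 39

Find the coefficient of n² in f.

Write f(n) = an³ + bn² + cn + d; the 5 given values yield a linear system in the 4 coefficients.
Solving, f(n) = 2n³ - 6n² + 7.
The coefficient of n² is -6.

-6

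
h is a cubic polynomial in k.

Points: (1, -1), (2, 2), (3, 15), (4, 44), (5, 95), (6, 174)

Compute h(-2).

First differences: 3, 13, 29, 51, 79. Second differences: 10, 16, 22, 28. Third differences: 6, 6, 6.
Level-3 differences are constant, so h has degree 3.
Fitting a degree-3 polynomial gives h(k) = k³ - k² - k.
Then h(-2) = -10.

-10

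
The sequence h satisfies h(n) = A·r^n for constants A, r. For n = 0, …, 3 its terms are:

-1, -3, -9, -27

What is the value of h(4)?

Consecutive ratio: -3/(-1) = 3, and -9/(-3) = 3, so r = 3.
Then A·3^0 = -1 gives A = -1, and h(n) = -1·3^n.
h(4) = -1·3^4 = -81.

-81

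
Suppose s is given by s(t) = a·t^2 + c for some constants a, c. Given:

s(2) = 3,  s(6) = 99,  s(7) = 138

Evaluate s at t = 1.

-6

From s(2) = 3 and s(6) = 99: 4a + c = 3 and 36a + c = 99.
Subtracting: 32a = 96, so a = 3; then c = 3 − 3·4 = -9.
So s(t) = 3t² − 9, and s(1) = -6.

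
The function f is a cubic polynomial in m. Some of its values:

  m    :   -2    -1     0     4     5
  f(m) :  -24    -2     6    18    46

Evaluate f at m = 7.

Write f(m) = am³ + bm² + cm + d; the 5 given values yield a linear system in the 4 coefficients.
Solving, f(m) = m³ - 4m² + 3m + 6.
Then f(7) = 174.

174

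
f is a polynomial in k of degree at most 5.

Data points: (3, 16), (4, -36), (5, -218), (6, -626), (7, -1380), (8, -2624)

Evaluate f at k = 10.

First differences: -52, -182, -408, -754, -1244. Second differences: -130, -226, -346, -490. Third differences: -96, -120, -144. Fourth differences: -24, -24.
Level-4 differences are constant, so f has degree 4.
Fitting a degree-4 polynomial gives f(k) = -k^4 + 2k³ + 8k² - 7k - 8.
Then f(10) = -7278.

-7278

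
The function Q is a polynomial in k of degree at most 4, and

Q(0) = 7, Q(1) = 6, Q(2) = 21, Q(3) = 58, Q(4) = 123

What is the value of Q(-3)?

46

Write Q(k) = ak^4 + bk³ + ck² + dk + e; the 5 given values yield a linear system in the 5 coefficients.
Solving, the leading coefficient vanishes, and Q(k) = k³ + 5k² - 7k + 7.
Then Q(-3) = 46.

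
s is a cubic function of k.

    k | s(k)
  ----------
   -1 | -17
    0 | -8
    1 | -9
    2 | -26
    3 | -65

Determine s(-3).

First differences: 9, -1, -17, -39. Second differences: -10, -16, -22. Third differences: -6, -6.
Level-3 differences are constant, so s has degree 3.
Fitting a degree-3 polynomial gives s(k) = -k³ - 5k² + 5k - 8.
Then s(-3) = -41.

-41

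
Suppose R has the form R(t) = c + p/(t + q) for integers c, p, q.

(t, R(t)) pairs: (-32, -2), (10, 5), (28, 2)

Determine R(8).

(R(t) − c)(t + q) = p for each data point; the three points give a linear system in c and q, then p follows.
Solving: c = 0, q = 2, p = 60, so R(t) = 60/(t + 2).
Then R(8) = 0 + 60/10 = 6.

6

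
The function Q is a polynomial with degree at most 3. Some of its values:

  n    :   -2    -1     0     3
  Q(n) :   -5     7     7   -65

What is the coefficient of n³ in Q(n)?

Write Q(n) = an³ + bn² + cn + d; the 4 given values yield a linear system in the 4 coefficients.
Solving, the leading coefficient vanishes, and Q(n) = -6n² - 6n + 7.
The coefficient of n³ is 0.

0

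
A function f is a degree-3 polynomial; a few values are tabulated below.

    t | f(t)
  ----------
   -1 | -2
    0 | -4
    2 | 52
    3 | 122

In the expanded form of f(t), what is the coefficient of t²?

9

Write f(t) = at³ + bt² + ct + d; the 4 given values yield a linear system in the 4 coefficients.
Solving, f(t) = t³ + 9t² + 6t - 4.
The coefficient of t² is 9.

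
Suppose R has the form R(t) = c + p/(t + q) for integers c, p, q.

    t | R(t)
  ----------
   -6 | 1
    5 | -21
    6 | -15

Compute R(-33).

-2

(R(t) − c)(t + q) = p for each data point; the three points give a linear system in c and q, then p follows.
Solving: c = -3, q = -3, p = -36, so R(t) = -3 − 36/(t − 3).
Then R(-33) = -3 − 36/(-36) = -2.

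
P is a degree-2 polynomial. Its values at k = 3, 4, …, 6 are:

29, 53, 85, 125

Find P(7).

173

Write P(k) = ak² + bk + c; the 4 given values yield a linear system in the 3 coefficients.
Solving, P(k) = 4k² - 4k + 5.
Then P(7) = 173.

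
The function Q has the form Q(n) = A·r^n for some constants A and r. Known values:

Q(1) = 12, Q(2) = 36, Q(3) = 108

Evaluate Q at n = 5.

Consecutive ratio: 36/12 = 3, and 108/36 = 3, so r = 3.
Then A·3^1 = 12 gives A = 4, and Q(n) = 4·3^n.
Q(5) = 4·3^5 = 972.

972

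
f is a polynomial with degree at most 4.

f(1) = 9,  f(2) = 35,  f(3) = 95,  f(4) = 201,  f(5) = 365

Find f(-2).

15

Write f(x) = ax^4 + bx³ + cx² + dx + e; the 5 given values yield a linear system in the 5 coefficients.
Solving, the leading coefficient vanishes, and f(x) = 2x³ + 5x² - 3x + 5.
Then f(-2) = 15.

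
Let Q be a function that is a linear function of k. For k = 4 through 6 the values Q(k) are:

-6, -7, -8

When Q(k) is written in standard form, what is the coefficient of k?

Write Q(k) = ak + b; the 3 given values yield a linear system in the 2 coefficients.
Solving, Q(k) = -k - 2.
The coefficient of k is -1.

-1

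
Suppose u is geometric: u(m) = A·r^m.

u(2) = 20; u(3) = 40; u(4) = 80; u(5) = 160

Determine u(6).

320

Consecutive ratio: 40/20 = 2, and 80/40 = 2, so r = 2.
Then A·2^2 = 20 gives A = 5, and u(m) = 5·2^m.
u(6) = 5·2^6 = 320.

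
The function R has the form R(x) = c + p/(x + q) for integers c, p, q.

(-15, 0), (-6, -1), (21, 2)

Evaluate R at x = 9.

4

(R(x) − c)(x + q) = p for each data point; the three points give a linear system in c and q, then p follows.
Solving: c = 1, q = -3, p = 18, so R(x) = 1 + 18/(x − 3).
Then R(9) = 1 + 18/6 = 4.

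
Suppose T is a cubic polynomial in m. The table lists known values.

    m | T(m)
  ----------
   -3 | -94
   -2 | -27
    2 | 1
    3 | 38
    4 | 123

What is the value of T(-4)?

Write T(m) = am³ + bm² + cm + d; the 5 given values yield a linear system in the 4 coefficients.
Solving, T(m) = 3m³ - 3m² - 5m - 1.
Then T(-4) = -221.

-221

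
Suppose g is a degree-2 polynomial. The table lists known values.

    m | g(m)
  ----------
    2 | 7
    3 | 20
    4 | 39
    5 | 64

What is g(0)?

-1

First differences: 13, 19, 25. Second differences: 6, 6.
Level-2 differences are constant, so g has degree 2.
Fitting a degree-2 polynomial gives g(m) = 3m² - 2m - 1.
The constant term is g(0) = -1.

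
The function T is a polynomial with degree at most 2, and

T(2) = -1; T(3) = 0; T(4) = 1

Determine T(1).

First differences: 1, 1.
Level-1 differences are constant, so T has degree 1.
Fitting a degree-1 polynomial gives T(n) = n - 3.
Then T(1) = -2.

-2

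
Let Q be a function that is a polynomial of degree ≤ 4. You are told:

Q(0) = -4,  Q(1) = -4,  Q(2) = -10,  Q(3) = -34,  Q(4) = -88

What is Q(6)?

-334

Write Q(m) = am^4 + bm³ + cm² + dm + e; the 5 given values yield a linear system in the 5 coefficients.
Solving, the leading coefficient vanishes, and Q(m) = -2m³ + 3m² - m - 4.
Then Q(6) = -334.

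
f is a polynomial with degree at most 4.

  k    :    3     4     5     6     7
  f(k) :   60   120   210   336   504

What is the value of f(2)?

24

First differences: 60, 90, 126, 168. Second differences: 30, 36, 42. Third differences: 6, 6.
Level-3 differences are constant, so f has degree 3.
Fitting a degree-3 polynomial gives f(k) = k³ + 3k² + 2k.
Then f(2) = 24.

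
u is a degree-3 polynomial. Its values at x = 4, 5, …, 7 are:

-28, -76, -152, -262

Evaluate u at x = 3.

-2

Write u(x) = ax³ + bx² + cx + d; the 4 given values yield a linear system in the 4 coefficients.
Solving, u(x) = -x³ + x² + 4x + 4.
Then u(3) = -2.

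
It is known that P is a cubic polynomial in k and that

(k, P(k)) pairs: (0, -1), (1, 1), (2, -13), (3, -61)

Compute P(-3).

Write P(k) = ak³ + bk² + ck + d; the 4 given values yield a linear system in the 4 coefficients.
Solving, P(k) = -3k³ + k² + 4k - 1.
Then P(-3) = 77.

77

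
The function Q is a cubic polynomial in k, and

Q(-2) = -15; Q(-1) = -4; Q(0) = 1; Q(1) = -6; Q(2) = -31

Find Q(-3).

Write Q(k) = ak³ + bk² + ck + d; the 5 given values yield a linear system in the 4 coefficients.
Solving, Q(k) = -k³ - 6k² + 1.
Then Q(-3) = -26.

-26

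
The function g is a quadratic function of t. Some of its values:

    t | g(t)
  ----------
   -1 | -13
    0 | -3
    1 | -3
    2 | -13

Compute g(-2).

First differences: 10, 0, -10. Second differences: -10, -10.
Level-2 differences are constant, so g has degree 2.
Fitting a degree-2 polynomial gives g(t) = -5t² + 5t - 3.
Then g(-2) = -33.

-33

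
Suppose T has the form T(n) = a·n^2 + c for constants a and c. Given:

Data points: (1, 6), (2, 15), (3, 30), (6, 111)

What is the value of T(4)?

From T(1) = 6 and T(2) = 15: 1a + c = 6 and 4a + c = 15.
Subtracting: 3a = 9, so a = 3; then c = 6 − 3·1 = 3.
So T(n) = 3n² + 3, and T(4) = 51.

51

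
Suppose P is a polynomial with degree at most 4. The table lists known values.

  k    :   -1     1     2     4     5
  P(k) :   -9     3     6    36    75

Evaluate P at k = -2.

-30

Write P(k) = ak^4 + bk³ + ck² + dk + e; the 5 given values yield a linear system in the 5 coefficients.
Solving, the leading coefficient vanishes, and P(k) = k³ - 3k² + 5k.
Then P(-2) = -30.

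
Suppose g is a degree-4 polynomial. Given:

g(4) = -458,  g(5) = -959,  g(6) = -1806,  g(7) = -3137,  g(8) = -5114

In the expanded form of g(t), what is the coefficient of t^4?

Write g(t) = at^4 + bt³ + ct² + dt + e; the 5 given values yield a linear system in the 5 coefficients.
Solving, g(t) = -t^4 - t³ - 7t² - 8t + 6.
The coefficient of t^4 is -1.

-1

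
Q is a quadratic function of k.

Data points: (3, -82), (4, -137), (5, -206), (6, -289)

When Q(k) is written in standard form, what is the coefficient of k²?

First differences: -55, -69, -83. Second differences: -14, -14.
Level-2 differences are constant, so Q has degree 2.
Fitting a degree-2 polynomial gives Q(k) = -7k² - 6k - 1.
The coefficient of k² is -7.

-7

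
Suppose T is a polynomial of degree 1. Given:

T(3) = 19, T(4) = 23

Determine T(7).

35

Write T(m) = am + b; the 2 given values yield a linear system in the 2 coefficients.
Solving, T(m) = 4m + 7.
Then T(7) = 35.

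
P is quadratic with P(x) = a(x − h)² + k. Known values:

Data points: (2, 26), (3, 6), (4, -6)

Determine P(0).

First differences -20, -12; second difference 8 = 2a, so a = 4.
Expanding, the x-coefficient is −2ah = -8h; matching it to the data gives h = 5, and then k = -10.
So P(x) = 4(x − 5)² − 10.
P(0) = 4·(-5)² − 10 = 90.

90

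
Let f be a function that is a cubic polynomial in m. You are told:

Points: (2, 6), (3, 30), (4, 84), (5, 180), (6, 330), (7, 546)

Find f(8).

First differences: 24, 54, 96, 150, 216. Second differences: 30, 42, 54, 66. Third differences: 12, 12, 12.
Level-3 differences are constant, so f has degree 3.
Extending the table by one column gives the next first difference 294, so f(8) = 546 + 294 = 840.

840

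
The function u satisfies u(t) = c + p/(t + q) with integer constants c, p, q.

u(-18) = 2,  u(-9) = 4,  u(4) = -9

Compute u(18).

-2

(u(t) − c)(t + q) = p for each data point; the three points give a linear system in c and q, then p follows.
Solving: c = 0, q = 0, p = -36, so u(t) = -36/(t + 0).
Then u(18) = 0 − 36/18 = -2.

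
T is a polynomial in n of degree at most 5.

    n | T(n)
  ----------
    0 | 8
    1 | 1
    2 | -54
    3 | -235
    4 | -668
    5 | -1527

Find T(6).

-3034

First differences: -7, -55, -181, -433, -859. Second differences: -48, -126, -252, -426. Third differences: -78, -126, -174. Fourth differences: -48, -48.
Level-4 differences are constant, so T has degree 4.
Fitting a degree-4 polynomial gives T(n) = -2n^4 - n³ - 7n² + 3n + 8.
Then T(6) = -3034.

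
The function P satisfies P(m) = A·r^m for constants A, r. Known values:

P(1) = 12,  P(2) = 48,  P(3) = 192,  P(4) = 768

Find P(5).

3072

Consecutive ratio: 48/12 = 4, and 192/48 = 4, so r = 4.
Then A·4^1 = 12 gives A = 3, and P(m) = 3·4^m.
P(5) = 3·4^5 = 3072.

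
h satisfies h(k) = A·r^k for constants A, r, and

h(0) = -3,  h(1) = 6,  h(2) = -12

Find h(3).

Consecutive ratio: 6/(-3) = -2, and -12/6 = -2, so r = -2.
Then A·(-2)^0 = -3 gives A = -3, and h(k) = -3·(-2)^k.
h(3) = -3·(-2)^3 = 24.

24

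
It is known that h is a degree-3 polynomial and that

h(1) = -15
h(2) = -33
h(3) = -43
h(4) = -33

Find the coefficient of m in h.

-8

Write h(m) = am³ + bm² + cm + d; the 4 given values yield a linear system in the 4 coefficients.
Solving, h(m) = 2m³ - 8m² - 8m - 1.
The coefficient of m is -8.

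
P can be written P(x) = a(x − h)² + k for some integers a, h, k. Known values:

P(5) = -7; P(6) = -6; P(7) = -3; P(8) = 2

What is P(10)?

First differences 1, 3, 5; second difference 2 = 2a, so a = 1.
Expanding, the x-coefficient is −2ah = -2h; matching it to the data gives h = 5, and then k = -7.
So P(x) = 1(x − 5)² − 7.
P(10) = 1·5² − 7 = 18.

18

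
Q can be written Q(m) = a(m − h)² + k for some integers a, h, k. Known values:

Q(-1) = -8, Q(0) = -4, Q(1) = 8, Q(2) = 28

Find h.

First differences 4, 12, 20; second difference 8 = 2a, so a = 4.
Expanding, the m-coefficient is −2ah = -8h; matching it to the data gives h = -1, and then k = -8.
So Q(m) = 4(m + 1)² − 8.
Hence h = -1.

-1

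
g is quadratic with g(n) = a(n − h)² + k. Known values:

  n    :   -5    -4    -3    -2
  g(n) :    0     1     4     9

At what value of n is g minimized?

-5

First differences 1, 3, 5; second difference 2 = 2a, so a = 1.
Expanding, the n-coefficient is −2ah = -2h; matching it to the data gives h = -5, and then k = 0.
So g(n) = 1(n + 5)² + 0.
Hence h = -5.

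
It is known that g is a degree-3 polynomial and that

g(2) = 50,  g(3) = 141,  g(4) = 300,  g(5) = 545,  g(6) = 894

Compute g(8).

Write g(x) = ax³ + bx² + cx + d; the 5 given values yield a linear system in the 4 coefficients.
Solving, g(x) = 3x³ + 7x² - x.
Then g(8) = 1976.

1976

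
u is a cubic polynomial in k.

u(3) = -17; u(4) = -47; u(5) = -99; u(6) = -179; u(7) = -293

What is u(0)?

First differences: -30, -52, -80, -114. Second differences: -22, -28, -34. Third differences: -6, -6.
Level-3 differences are constant, so u has degree 3.
Fitting a degree-3 polynomial gives u(k) = -k³ + k² + 1.
The constant term is u(0) = 1.

1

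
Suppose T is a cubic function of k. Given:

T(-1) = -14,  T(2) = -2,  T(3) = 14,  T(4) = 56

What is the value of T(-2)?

Write T(k) = ak³ + bk² + ck + d; the 4 given values yield a linear system in the 4 coefficients.
Solving, T(k) = 2k³ - 5k² + 3k - 4.
Then T(-2) = -46.

-46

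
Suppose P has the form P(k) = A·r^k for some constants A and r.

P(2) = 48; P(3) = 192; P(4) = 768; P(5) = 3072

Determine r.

Consecutive ratio: 192/48 = 4, and 768/192 = 4, so r = 4.
Then A·4^2 = 48 gives A = 3, and P(k) = 3·4^k.

4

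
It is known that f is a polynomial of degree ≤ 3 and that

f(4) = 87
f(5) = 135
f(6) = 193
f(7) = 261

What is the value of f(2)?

21

First differences: 48, 58, 68. Second differences: 10, 10.
Level-2 differences are constant, so f has degree 2.
Fitting a degree-2 polynomial gives f(k) = 5k² + 3k - 5.
Then f(2) = 21.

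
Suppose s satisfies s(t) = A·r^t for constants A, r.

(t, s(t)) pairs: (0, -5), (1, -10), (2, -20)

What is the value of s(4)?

-80

Consecutive ratio: -10/(-5) = 2, and -20/(-10) = 2, so r = 2.
Then A·2^0 = -5 gives A = -5, and s(t) = -5·2^t.
s(4) = -5·2^4 = -80.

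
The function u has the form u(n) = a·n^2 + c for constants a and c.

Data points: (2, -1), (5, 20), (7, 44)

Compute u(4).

11

From u(2) = -1 and u(5) = 20: 4a + c = -1 and 25a + c = 20.
Subtracting: 21a = 21, so a = 1; then c = -1 − 1·4 = -5.
So u(n) = 1n² − 5, and u(4) = 11.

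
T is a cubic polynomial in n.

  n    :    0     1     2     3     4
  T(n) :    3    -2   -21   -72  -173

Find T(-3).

First differences: -5, -19, -51, -101. Second differences: -14, -32, -50. Third differences: -18, -18.
Level-3 differences are constant, so T has degree 3.
Fitting a degree-3 polynomial gives T(n) = -3n³ + 2n² - 4n + 3.
Then T(-3) = 114.

114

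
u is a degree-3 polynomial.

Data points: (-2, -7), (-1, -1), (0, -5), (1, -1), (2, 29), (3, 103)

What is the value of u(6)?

769

Write u(k) = ak³ + bk² + ck + d; the 6 given values yield a linear system in the 4 coefficients.
Solving, u(k) = 3k³ + 4k² - 3k - 5.
Then u(6) = 769.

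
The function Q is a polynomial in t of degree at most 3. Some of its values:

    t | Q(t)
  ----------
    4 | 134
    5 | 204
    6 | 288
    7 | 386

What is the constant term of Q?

First differences: 70, 84, 98. Second differences: 14, 14.
Level-2 differences are constant, so Q has degree 2.
Fitting a degree-2 polynomial gives Q(t) = 7t² + 7t - 6.
The constant term is Q(0) = -6.

-6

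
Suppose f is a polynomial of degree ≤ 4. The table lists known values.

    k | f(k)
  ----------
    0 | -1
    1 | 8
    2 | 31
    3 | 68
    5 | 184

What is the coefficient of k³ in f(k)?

Write f(k) = ak^4 + bk³ + ck² + dk + e; the 5 given values yield a linear system in the 5 coefficients.
Solving, the top 2 coefficients vanish, and f(k) = 7k² + 2k - 1.
The coefficient of k³ is 0.

0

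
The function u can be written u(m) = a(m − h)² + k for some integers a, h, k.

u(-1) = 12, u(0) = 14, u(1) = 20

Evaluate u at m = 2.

30

First differences 2, 6; second difference 4 = 2a, so a = 2.
Expanding, the m-coefficient is −2ah = -4h; matching it to the data gives h = -1, and then k = 12.
So u(m) = 2(m + 1)² + 12.
u(2) = 2·3² + 12 = 30.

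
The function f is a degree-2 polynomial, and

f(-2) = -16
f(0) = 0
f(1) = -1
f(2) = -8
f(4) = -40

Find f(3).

Write f(x) = ax² + bx + c; the 5 given values yield a linear system in the 3 coefficients.
Solving, f(x) = -3x² + 2x.
Then f(3) = -21.

-21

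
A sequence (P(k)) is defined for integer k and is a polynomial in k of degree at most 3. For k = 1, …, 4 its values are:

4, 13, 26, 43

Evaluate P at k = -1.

First differences: 9, 13, 17. Second differences: 4, 4.
Level-2 differences are constant, so P has degree 2.
Fitting a degree-2 polynomial gives P(k) = 2k² + 3k - 1.
Then P(-1) = -2.

-2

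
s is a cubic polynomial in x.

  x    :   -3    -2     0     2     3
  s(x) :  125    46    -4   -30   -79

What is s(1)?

-11

Write s(x) = ax³ + bx² + cx + d; the 5 given values yield a linear system in the 4 coefficients.
Solving, s(x) = -3x³ + 3x² - 7x - 4.
Then s(1) = -11.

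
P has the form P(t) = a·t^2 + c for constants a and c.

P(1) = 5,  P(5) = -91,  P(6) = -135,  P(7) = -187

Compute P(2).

From P(1) = 5 and P(5) = -91: 1a + c = 5 and 25a + c = -91.
Subtracting: 24a = -96, so a = -4; then c = 5 − (-4)·1 = 9.
So P(t) = -4t² + 9, and P(2) = -7.

-7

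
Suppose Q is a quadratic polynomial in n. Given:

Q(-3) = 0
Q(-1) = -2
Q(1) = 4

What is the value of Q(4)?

Write Q(n) = an² + bn + c; the 3 given values yield a linear system in the 3 coefficients.
Solving, Q(n) = n² + 3n.
Then Q(4) = 28.

28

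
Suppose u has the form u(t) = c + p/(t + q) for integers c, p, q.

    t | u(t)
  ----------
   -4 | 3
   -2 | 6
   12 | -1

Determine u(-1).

12

(u(t) − c)(t + q) = p for each data point; the three points give a linear system in c and q, then p follows.
Solving: c = 0, q = 0, p = -12, so u(t) = -12/(t + 0).
Then u(-1) = 0 − 12/(-1) = 12.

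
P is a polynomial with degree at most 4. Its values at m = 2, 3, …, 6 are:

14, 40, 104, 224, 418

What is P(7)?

704

Write P(m) = am^4 + bm³ + cm² + dm + e; the 5 given values yield a linear system in the 5 coefficients.
Solving, the leading coefficient vanishes, and P(m) = 3m³ - 8m² + 9m + 4.
Then P(7) = 704.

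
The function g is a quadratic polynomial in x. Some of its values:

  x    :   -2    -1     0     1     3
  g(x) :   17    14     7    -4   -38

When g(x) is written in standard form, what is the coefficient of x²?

Write g(x) = ax² + bx + c; the 5 given values yield a linear system in the 3 coefficients.
Solving, g(x) = -2x² - 9x + 7.
The coefficient of x² is -2.

-2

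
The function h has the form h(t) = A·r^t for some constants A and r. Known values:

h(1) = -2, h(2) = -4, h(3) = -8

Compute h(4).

Consecutive ratio: -4/(-2) = 2, and -8/(-4) = 2, so r = 2.
Then A·2^1 = -2 gives A = -1, and h(t) = -1·2^t.
h(4) = -1·2^4 = -16.

-16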